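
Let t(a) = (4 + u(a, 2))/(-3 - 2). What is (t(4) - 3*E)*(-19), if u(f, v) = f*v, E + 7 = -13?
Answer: -5472/5 ≈ -1094.4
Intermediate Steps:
E = -20 (E = -7 - 13 = -20)
t(a) = -⅘ - 2*a/5 (t(a) = (4 + a*2)/(-3 - 2) = (4 + 2*a)/(-5) = (4 + 2*a)*(-⅕) = -⅘ - 2*a/5)
(t(4) - 3*E)*(-19) = ((-⅘ - ⅖*4) - 3*(-20))*(-19) = ((-⅘ - 8/5) + 60)*(-19) = (-12/5 + 60)*(-19) = (288/5)*(-19) = -5472/5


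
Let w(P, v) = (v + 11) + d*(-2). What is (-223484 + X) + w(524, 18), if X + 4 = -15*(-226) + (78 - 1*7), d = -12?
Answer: -219974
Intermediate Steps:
X = 3457 (X = -4 + (-15*(-226) + (78 - 1*7)) = -4 + (3390 + (78 - 7)) = -4 + (3390 + 71) = -4 + 3461 = 3457)
w(P, v) = 35 + v (w(P, v) = (v + 11) - 12*(-2) = (11 + v) + 24 = 35 + v)
(-223484 + X) + w(524, 18) = (-223484 + 3457) + (35 + 18) = -220027 + 53 = -219974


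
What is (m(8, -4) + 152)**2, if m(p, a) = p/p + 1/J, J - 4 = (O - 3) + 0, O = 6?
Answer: 1149184/49 ≈ 23453.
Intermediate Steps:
J = 7 (J = 4 + ((6 - 3) + 0) = 4 + (3 + 0) = 4 + 3 = 7)
m(p, a) = 8/7 (m(p, a) = p/p + 1/7 = 1 + 1*(1/7) = 1 + 1/7 = 8/7)
(m(8, -4) + 152)**2 = (8/7 + 152)**2 = (1072/7)**2 = 1149184/49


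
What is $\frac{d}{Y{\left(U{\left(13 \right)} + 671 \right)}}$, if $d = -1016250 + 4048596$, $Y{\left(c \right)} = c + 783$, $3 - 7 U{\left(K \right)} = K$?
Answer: $\frac{10613211}{5084} \approx 2087.6$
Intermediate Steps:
$U{\left(K \right)} = \frac{3}{7} - \frac{K}{7}$
$Y{\left(c \right)} = 783 + c$
$d = 3032346$
$\frac{d}{Y{\left(U{\left(13 \right)} + 671 \right)}} = \frac{3032346}{783 + \left(\left(\frac{3}{7} - \frac{13}{7}\right) + 671\right)} = \frac{3032346}{783 + \left(- \frac{10}{7} + 671\right)} = \frac{3032346}{783 + \frac{4687}{7}} = \frac{3032346}{\frac{10168}{7}} = 3032346 \cdot \frac{7}{10168} = \frac{10613211}{5084}$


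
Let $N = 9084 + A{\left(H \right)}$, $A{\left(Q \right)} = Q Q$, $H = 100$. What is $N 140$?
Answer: $2671760$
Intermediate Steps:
$A{\left(Q \right)} = Q^{2}$
$N = 19084$ ($N = 9084 + 100^{2} = 9084 + 10000 = 19084$)
$N 140 = 19084 \cdot 140 = 2671760$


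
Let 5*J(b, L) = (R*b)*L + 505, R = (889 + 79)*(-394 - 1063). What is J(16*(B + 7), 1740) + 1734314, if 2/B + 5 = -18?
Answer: -1248582905767/23 ≈ -5.4286e+10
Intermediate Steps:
B = -2/23 (B = 2/(-5 - 18) = 2/(-23) = 2*(-1/23) = -2/23 ≈ -0.086957)
R = -1410376 (R = 968*(-1457) = -1410376)
J(b, L) = 101 - 1410376*L*b/5 (J(b, L) = ((-1410376*b)*L + 505)/5 = (-1410376*L*b + 505)/5 = (505 - 1410376*L*b)/5 = 101 - 1410376*L*b/5)
J(16*(B + 7), 1740) + 1734314 = (101 - 1410376/5*1740*16*(-2/23 + 7)) + 1734314 = (101 - 1410376/5*1740*16*(159/23)) + 1734314 = (101 - 1410376/5*1740*2544/23) + 1734314 = (101 - 1248622797312/23) + 1734314 = -1248622794989/23 + 1734314 = -1248582905767/23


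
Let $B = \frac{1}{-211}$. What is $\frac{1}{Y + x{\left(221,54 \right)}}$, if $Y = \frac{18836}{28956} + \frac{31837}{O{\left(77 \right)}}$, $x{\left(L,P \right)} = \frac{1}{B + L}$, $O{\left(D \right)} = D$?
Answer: $\frac{25991701890}{10763750168713} \approx 0.0024147$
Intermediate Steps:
$B = - \frac{1}{211} \approx -0.0047393$
$x{\left(L,P \right)} = \frac{1}{- \frac{1}{211} + L}$
$Y = \frac{230830636}{557403}$ ($Y = \frac{18836}{28956} + \frac{31837}{77} = 18836 \cdot \frac{1}{28956} + 31837 \cdot \frac{1}{77} = \frac{4709}{7239} + \frac{31837}{77} = \frac{230830636}{557403} \approx 414.12$)
$\frac{1}{Y + x{\left(221,54 \right)}} = \frac{1}{\frac{230830636}{557403} + \frac{211}{-1 + 211 \cdot 221}} = \frac{1}{\frac{230830636}{557403} + \frac{211}{-1 + 46631}} = \frac{1}{\frac{230830636}{557403} + \frac{211}{46630}} = \frac{1}{\frac{10763750168713}{25991701890}} = \frac{25991701890}{10763750168713}$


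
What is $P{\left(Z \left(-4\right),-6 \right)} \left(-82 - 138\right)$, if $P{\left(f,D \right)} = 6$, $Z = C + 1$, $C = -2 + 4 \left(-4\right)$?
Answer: $-1320$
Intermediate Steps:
$C = -18$ ($C = -2 - 16 = -18$)
$Z = -17$ ($Z = -18 + 1 = -17$)
$P{\left(Z \left(-4\right),-6 \right)} \left(-82 - 138\right) = 6 \left(-82 - 138\right) = 6 \left(-220\right) = -1320$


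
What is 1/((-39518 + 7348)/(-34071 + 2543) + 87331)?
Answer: 15764/1376701969 ≈ 1.1451e-5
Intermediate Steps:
1/((-39518 + 7348)/(-34071 + 2543) + 87331) = 1/(-32170/(-31528) + 87331) = 1/(-32170*(-1/31528) + 87331) = 1/(16085/15764 + 87331) = 1/(1376701969/15764) = 15764/1376701969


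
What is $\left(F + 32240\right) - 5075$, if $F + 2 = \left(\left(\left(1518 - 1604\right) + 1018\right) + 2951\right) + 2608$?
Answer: $33654$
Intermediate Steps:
$F = 6489$ ($F = -2 + \left(\left(\left(\left(1518 - 1604\right) + 1018\right) + 2951\right) + 2608\right) = -2 + \left(\left(\left(-86 + 1018\right) + 2951\right) + 2608\right) = -2 + \left(\left(932 + 2951\right) + 2608\right) = -2 + \left(3883 + 2608\right) = -2 + 6491 = 6489$)
$\left(F + 32240\right) - 5075 = \left(6489 + 32240\right) - 5075 = 38729 - 5075 = 33654$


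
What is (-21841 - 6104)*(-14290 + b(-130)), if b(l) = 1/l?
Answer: 10382690889/26 ≈ 3.9933e+8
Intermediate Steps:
(-21841 - 6104)*(-14290 + b(-130)) = (-21841 - 6104)*(-14290 + 1/(-130)) = -27945*(-14290 - 1/130) = -27945*(-1857701/130) = 10382690889/26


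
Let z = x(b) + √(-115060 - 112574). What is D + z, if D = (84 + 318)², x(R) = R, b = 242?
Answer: 161846 + I*√227634 ≈ 1.6185e+5 + 477.11*I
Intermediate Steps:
z = 242 + I*√227634 (z = 242 + √(-115060 - 112574) = 242 + √(-227634) = 242 + I*√227634 ≈ 242.0 + 477.11*I)
D = 161604 (D = 402² = 161604)
D + z = 161604 + (242 + I*√227634) = 161846 + I*√227634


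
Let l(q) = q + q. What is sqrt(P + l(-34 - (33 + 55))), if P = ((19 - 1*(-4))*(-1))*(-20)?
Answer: 6*sqrt(6) ≈ 14.697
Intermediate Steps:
l(q) = 2*q
P = 460 (P = ((19 + 4)*(-1))*(-20) = (23*(-1))*(-20) = -23*(-20) = 460)
sqrt(P + l(-34 - (33 + 55))) = sqrt(460 + 2*(-34 - (33 + 55))) = sqrt(460 + 2*(-34 - 1*88)) = sqrt(460 + 2*(-34 - 88)) = sqrt(460 + 2*(-122)) = sqrt(460 - 244) = sqrt(216) = 6*sqrt(6)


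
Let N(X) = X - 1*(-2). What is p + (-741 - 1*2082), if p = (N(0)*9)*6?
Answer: -2715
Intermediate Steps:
N(X) = 2 + X (N(X) = X + 2 = 2 + X)
p = 108 (p = ((2 + 0)*9)*6 = (2*9)*6 = 18*6 = 108)
p + (-741 - 1*2082) = 108 + (-741 - 1*2082) = 108 + (-741 - 2082) = 108 - 2823 = -2715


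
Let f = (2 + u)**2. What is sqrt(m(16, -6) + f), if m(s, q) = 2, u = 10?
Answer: sqrt(146) ≈ 12.083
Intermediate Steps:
f = 144 (f = (2 + 10)**2 = 12**2 = 144)
sqrt(m(16, -6) + f) = sqrt(2 + 144) = sqrt(146)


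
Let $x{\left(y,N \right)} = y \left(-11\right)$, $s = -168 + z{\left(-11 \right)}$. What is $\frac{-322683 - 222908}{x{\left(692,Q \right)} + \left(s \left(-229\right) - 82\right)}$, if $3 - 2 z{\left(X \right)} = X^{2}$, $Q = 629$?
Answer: $- \frac{545591}{44289} \approx -12.319$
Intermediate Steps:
$z{\left(X \right)} = \frac{3}{2} - \frac{X^{2}}{2}$
$s = -227$ ($s = -168 + \left(\frac{3}{2} - \frac{\left(-11\right)^{2}}{2}\right) = -168 + \left(\frac{3}{2} - \frac{121}{2}\right) = -168 - 59 = -227$)
$x{\left(y,N \right)} = - 11 y$
$\frac{-322683 - 222908}{x{\left(692,Q \right)} + \left(s \left(-229\right) - 82\right)} = \frac{-322683 - 222908}{\left(-11\right) 692 - -51901} = - \frac{545591}{-7612 + \left(51983 - 82\right)} = - \frac{545591}{-7612 + 51901} = - \frac{545591}{44289}$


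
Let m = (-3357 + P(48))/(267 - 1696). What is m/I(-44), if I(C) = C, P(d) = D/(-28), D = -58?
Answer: -46969/880264 ≈ -0.053358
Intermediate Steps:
P(d) = 29/14 (P(d) = -58/(-28) = -58*(-1/28) = 29/14)
m = 46969/20006 (m = (-3357 + 29/14)/(267 - 1696) = -46969/14/(-1429) = -46969/14*(-1/1429) = 46969/20006 ≈ 2.3477)
m/I(-44) = (46969/20006)/(-44) = (46969/20006)*(-1/44) = -46969/880264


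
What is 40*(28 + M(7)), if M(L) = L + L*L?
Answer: 3360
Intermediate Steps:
M(L) = L + L²
40*(28 + M(7)) = 40*(28 + 7*(1 + 7)) = 40*(28 + 7*8) = 40*(28 + 56) = 40*84 = 3360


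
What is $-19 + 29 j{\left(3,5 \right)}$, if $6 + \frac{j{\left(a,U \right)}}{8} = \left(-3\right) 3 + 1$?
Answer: $-3267$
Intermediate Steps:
$j{\left(a,U \right)} = -112$ ($j{\left(a,U \right)} = -48 + 8 \left(\left(-3\right) 3 + 1\right) = -48 + 8 \left(-9 + 1\right) = -48 + 8 \left(-8\right) = -48 - 64 = -112$)
$-19 + 29 j{\left(3,5 \right)} = -19 + 29 \left(-112\right) = -19 - 3248 = -3267$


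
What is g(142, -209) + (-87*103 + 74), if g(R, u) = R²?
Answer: 11277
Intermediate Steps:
g(142, -209) + (-87*103 + 74) = 142² + (-87*103 + 74) = 20164 + (-8961 + 74) = 20164 - 8887 = 11277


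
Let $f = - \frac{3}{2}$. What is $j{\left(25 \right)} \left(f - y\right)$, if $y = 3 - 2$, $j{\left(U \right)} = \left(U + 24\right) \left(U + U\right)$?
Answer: $-6125$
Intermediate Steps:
$j{\left(U \right)} = 2 U \left(24 + U\right)$ ($j{\left(U \right)} = \left(24 + U\right) 2 U = 2 U \left(24 + U\right)$)
$y = 1$ ($y = 3 - 2 = 1$)
$f = - \frac{3}{2}$ ($f = \left(-3\right) \frac{1}{2} = - \frac{3}{2} \approx -1.5$)
$j{\left(25 \right)} \left(f - y\right) = 2 \cdot 25 \left(24 + 25\right) \left(- \frac{3}{2} - 1\right) = 2 \cdot 25 \cdot 49 \left(- \frac{3}{2} - 1\right) = 2450 \left(- \frac{5}{2}\right) = -6125$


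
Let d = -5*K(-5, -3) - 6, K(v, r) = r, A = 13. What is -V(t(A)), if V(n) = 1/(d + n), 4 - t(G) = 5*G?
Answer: 1/52 ≈ 0.019231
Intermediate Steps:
d = 9 (d = -5*(-3) - 6 = 15 - 6 = 9)
t(G) = 4 - 5*G
V(n) = 1/(9 + n)
-V(t(A)) = -1/(9 + (4 - 5*13)) = -1/(9 + (4 - 65)) = -1/(9 - 61) = -1/(-52) = -1*(-1/52) = 1/52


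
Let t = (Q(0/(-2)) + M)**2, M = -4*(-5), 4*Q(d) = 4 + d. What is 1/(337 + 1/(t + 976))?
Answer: 1417/477530 ≈ 0.0029674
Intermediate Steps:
Q(d) = 1 + d/4 (Q(d) = (4 + d)/4 = 1 + d/4)
M = 20
t = 441 (t = ((1 + (0/(-2))/4) + 20)**2 = ((1 + (0*(-1/2))/4) + 20)**2 = ((1 + (1/4)*0) + 20)**2 = ((1 + 0) + 20)**2 = (1 + 20)**2 = 21**2 = 441)
1/(337 + 1/(t + 976)) = 1/(337 + 1/(441 + 976)) = 1/(337 + 1/1417) = 1/(477530/1417) = 1417/477530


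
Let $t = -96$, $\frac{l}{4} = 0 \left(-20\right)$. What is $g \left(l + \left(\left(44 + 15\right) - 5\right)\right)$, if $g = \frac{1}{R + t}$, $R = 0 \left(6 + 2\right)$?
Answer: $- \frac{9}{16} \approx -0.5625$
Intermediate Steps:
$R = 0$ ($R = 0 \cdot 8 = 0$)
$l = 0$ ($l = 4 \cdot 0 \left(-20\right) = 4 \cdot 0 = 0$)
$g = - \frac{1}{96}$ ($g = \frac{1}{0 - 96} = \frac{1}{-96} = - \frac{1}{96} \approx -0.010417$)
$g \left(l + \left(\left(44 + 15\right) - 5\right)\right) = - \frac{0 + \left(\left(44 + 15\right) - 5\right)}{96} = - \frac{0 + \left(59 - 5\right)}{96} = - \frac{0 + 54}{96} = \left(- \frac{1}{96}\right) 54 = - \frac{9}{16}$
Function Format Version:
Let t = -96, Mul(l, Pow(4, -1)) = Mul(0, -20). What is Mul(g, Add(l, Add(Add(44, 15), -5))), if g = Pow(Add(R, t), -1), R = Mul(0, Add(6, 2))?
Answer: Rational(-9, 16) ≈ -0.56250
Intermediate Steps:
R = 0 (R = Mul(0, 8) = 0)
l = 0 (l = Mul(4, Mul(0, -20)) = Mul(4, 0) = 0)
g = Rational(-1, 96) (g = Pow(Add(0, -96), -1) = Pow(-96, -1) = Rational(-1, 96) ≈ -0.010417)
Mul(g, Add(l, Add(Add(44, 15), -5))) = Mul(Rational(-1, 96), Add(0, Add(Add(44, 15), -5))) = Mul(Rational(-1, 96), Add(0, Add(59, -5))) = Mul(Rational(-1, 96), Add(0, 54)) = Mul(Rational(-1, 96), 54) = Rational(-9, 16)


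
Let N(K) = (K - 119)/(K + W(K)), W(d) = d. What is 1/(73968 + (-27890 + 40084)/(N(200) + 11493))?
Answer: 353637/26158196816 ≈ 1.3519e-5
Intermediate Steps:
N(K) = (-119 + K)/(2*K) (N(K) = (K - 119)/(K + K) = (-119 + K)/((2*K)) = (-119 + K)*(1/(2*K)) = (-119 + K)/(2*K))
1/(73968 + (-27890 + 40084)/(N(200) + 11493)) = 1/(73968 + (-27890 + 40084)/((½)*(-119 + 200)/200 + 11493)) = 1/(73968 + 12194/((½)*(1/200)*81 + 11493)) = 1/(73968 + 12194/(81/400 + 11493)) = 1/(73968 + 12194/(4597281/400)) = 1/(73968 + 12194*(400/4597281)) = 1/(73968 + 375200/353637) = 1/(26158196816/353637) = 353637/26158196816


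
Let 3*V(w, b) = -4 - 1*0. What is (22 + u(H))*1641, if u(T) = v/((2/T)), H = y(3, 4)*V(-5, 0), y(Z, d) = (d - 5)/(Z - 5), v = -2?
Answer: 37196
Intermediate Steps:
V(w, b) = -4/3 (V(w, b) = (-4 - 1*0)/3 = (-4 + 0)/3 = (⅓)*(-4) = -4/3)
y(Z, d) = (-5 + d)/(-5 + Z)
H = -⅔ (H = ((-5 + 4)/(-5 + 3))*(-4/3) = (-1/(-2))*(-4/3) = -½*(-1)*(-4/3) = (½)*(-4/3) = -⅔ ≈ -0.66667)
u(T) = -T (u(T) = -2*T/2 = -T)
(22 + u(H))*1641 = (22 - 1*(-⅔))*1641 = (22 + ⅔)*1641 = (68/3)*1641 = 37196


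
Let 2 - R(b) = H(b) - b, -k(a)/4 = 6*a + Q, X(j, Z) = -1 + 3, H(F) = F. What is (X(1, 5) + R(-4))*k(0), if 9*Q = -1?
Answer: 16/9 ≈ 1.7778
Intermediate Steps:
Q = -⅑ (Q = (⅑)*(-1) = -⅑ ≈ -0.11111)
X(j, Z) = 2
k(a) = 4/9 - 24*a (k(a) = -4*(6*a - ⅑) = -4*(-⅑ + 6*a) = 4/9 - 24*a)
R(b) = 2 (R(b) = 2 - (b - b) = 2 - 1*0 = 2 + 0 = 2)
(X(1, 5) + R(-4))*k(0) = (2 + 2)*(4/9 - 24*0) = 4*(4/9 + 0) = 4*(4/9) = 16/9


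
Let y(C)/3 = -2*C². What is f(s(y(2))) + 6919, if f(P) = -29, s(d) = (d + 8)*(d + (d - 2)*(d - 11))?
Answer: 6890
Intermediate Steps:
y(C) = -6*C² (y(C) = 3*(-2*C²) = -6*C²)
s(d) = (8 + d)*(d + (-11 + d)*(-2 + d)) (s(d) = (8 + d)*(d + (-2 + d)*(-11 + d)) = (8 + d)*(d + (-11 + d)*(-2 + d)))
f(s(y(2))) + 6919 = -29 + 6919 = 6890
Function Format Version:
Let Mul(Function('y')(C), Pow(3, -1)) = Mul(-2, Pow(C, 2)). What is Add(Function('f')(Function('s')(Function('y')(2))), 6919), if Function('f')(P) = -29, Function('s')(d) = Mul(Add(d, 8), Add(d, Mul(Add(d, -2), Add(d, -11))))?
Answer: 6890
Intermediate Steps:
Function('y')(C) = Mul(-6, Pow(C, 2)) (Function('y')(C) = Mul(3, Mul(-2, Pow(C, 2))) = Mul(-6, Pow(C, 2)))
Function('s')(d) = Mul(Add(8, d), Add(d, Mul(Add(-11, d), Add(-2, d)))) (Function('s')(d) = Mul(Add(8, d), Add(d, Mul(Add(-2, d), Add(-11, d)))) = Mul(Add(8, d), Add(d, Mul(Add(-11, d), Add(-2, d)))))
Add(Function('f')(Function('s')(Function('y')(2))), 6919) = Add(-29, 6919) = 6890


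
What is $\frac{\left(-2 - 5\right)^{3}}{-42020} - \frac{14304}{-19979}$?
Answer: $\frac{607906877}{839517580} \approx 0.72411$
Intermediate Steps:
$\frac{\left(-2 - 5\right)^{3}}{-42020} - \frac{14304}{-19979} = \left(-2 - 5\right)^{3} \left(- \frac{1}{42020}\right) - - \frac{14304}{19979} = \left(-7\right)^{3} \left(- \frac{1}{42020}\right) + \frac{14304}{19979} = \left(-343\right) \left(- \frac{1}{42020}\right) + \frac{14304}{19979} = \frac{343}{42020} + \frac{14304}{19979} = \frac{607906877}{839517580}$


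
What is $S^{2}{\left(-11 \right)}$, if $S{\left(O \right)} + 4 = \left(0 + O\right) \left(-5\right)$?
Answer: $2601$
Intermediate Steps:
$S{\left(O \right)} = -4 - 5 O$ ($S{\left(O \right)} = -4 + \left(0 + O\right) \left(-5\right) = -4 + O \left(-5\right) = -4 - 5 O$)
$S^{2}{\left(-11 \right)} = \left(-4 - -55\right)^{2} = \left(-4 + 55\right)^{2} = 51^{2} = 2601$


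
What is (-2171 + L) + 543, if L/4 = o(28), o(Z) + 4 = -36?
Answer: -1788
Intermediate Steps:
o(Z) = -40 (o(Z) = -4 - 36 = -40)
L = -160 (L = 4*(-40) = -160)
(-2171 + L) + 543 = (-2171 - 160) + 543 = -2331 + 543 = -1788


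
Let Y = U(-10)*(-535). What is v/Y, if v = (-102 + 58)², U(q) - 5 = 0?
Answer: -1936/2675 ≈ -0.72374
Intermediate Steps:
U(q) = 5 (U(q) = 5 + 0 = 5)
v = 1936 (v = (-44)² = 1936)
Y = -2675 (Y = 5*(-535) = -2675)
v/Y = 1936/(-2675) = 1936*(-1/2675) = -1936/2675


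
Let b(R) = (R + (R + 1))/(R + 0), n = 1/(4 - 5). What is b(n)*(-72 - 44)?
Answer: -116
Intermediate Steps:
n = -1 (n = 1/(-1) = -1)
b(R) = (1 + 2*R)/R (b(R) = (R + (1 + R))/R = (1 + 2*R)/R)
b(n)*(-72 - 44) = (2 + 1/(-1))*(-72 - 44) = (2 - 1)*(-116) = 1*(-116) = -116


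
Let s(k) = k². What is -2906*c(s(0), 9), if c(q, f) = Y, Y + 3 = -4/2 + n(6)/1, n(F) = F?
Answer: -2906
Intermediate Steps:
Y = 1 (Y = -3 + (-4/2 + 6/1) = -3 + (-4*½ + 6*1) = -3 + (-2 + 6) = -3 + 4 = 1)
c(q, f) = 1
-2906*c(s(0), 9) = -2906*1 = -2906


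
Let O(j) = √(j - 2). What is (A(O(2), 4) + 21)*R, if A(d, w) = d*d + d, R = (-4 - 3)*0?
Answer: 0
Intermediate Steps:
O(j) = √(-2 + j)
R = 0 (R = -7*0 = 0)
A(d, w) = d + d² (A(d, w) = d² + d = d + d²)
(A(O(2), 4) + 21)*R = (√(-2 + 2)*(1 + √(-2 + 2)) + 21)*0 = (√0*(1 + √0) + 21)*0 = (0*(1 + 0) + 21)*0 = (0*1 + 21)*0 = (0 + 21)*0 = 21*0 = 0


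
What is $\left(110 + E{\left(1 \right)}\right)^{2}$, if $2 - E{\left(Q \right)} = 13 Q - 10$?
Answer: $11881$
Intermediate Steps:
$E{\left(Q \right)} = 12 - 13 Q$ ($E{\left(Q \right)} = 2 - \left(13 Q - 10\right) = 2 - \left(-10 + 13 Q\right) = 12 - 13 Q$)
$\left(110 + E{\left(1 \right)}\right)^{2} = \left(110 + \left(12 - 13\right)\right)^{2} = \left(110 - 1\right)^{2} = 109^{2} = 11881$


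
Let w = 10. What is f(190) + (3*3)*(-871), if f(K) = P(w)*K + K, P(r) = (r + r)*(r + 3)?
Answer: 41751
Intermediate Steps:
P(r) = 2*r*(3 + r) (P(r) = (2*r)*(3 + r) = 2*r*(3 + r))
f(K) = 261*K (f(K) = (2*10*(3 + 10))*K + K = (2*10*13)*K + K = 260*K + K = 261*K)
f(190) + (3*3)*(-871) = 261*190 + (3*3)*(-871) = 49590 + 9*(-871) = 49590 - 7839 = 41751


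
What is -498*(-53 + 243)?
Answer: -94620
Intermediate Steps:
-498*(-53 + 243) = -498*190 = -94620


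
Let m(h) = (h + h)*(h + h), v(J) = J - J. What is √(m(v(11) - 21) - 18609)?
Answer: I*√16845 ≈ 129.79*I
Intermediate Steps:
v(J) = 0
m(h) = 4*h² (m(h) = (2*h)*(2*h) = 4*h²)
√(m(v(11) - 21) - 18609) = √(4*(0 - 21)² - 18609) = √(4*(-21)² - 18609) = √(4*441 - 18609) = √(1764 - 18609) = √(-16845) = I*√16845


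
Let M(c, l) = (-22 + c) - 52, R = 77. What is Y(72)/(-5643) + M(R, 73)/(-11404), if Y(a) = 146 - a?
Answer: -860825/64352772 ≈ -0.013377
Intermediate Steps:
M(c, l) = -74 + c
Y(72)/(-5643) + M(R, 73)/(-11404) = (146 - 1*72)/(-5643) + (-74 + 77)/(-11404) = (146 - 72)*(-1/5643) + 3*(-1/11404) = 74*(-1/5643) - 3/11404 = -74/5643 - 3/11404 = -860825/64352772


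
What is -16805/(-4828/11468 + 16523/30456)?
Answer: -31220597880/225767 ≈ -1.3829e+5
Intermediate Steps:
-16805/(-4828/11468 + 16523/30456) = -16805/(-4828*1/11468 + 16523*(1/30456)) = -16805/(-1207/2867 + 16523/30456) = -16805/225767/1857816 = -16805*1857816/225767 = -31220597880/225767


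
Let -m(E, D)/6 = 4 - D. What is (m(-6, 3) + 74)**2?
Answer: 4624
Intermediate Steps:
m(E, D) = -24 + 6*D (m(E, D) = -6*(4 - D) = -24 + 6*D)
(m(-6, 3) + 74)**2 = ((-24 + 6*3) + 74)**2 = ((-24 + 18) + 74)**2 = (-6 + 74)**2 = 68**2 = 4624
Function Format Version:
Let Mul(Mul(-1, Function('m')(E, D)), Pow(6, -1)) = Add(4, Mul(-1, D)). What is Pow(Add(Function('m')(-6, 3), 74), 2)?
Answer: 4624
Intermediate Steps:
Function('m')(E, D) = Add(-24, Mul(6, D)) (Function('m')(E, D) = Mul(-6, Add(4, Mul(-1, D))) = Add(-24, Mul(6, D)))
Pow(Add(Function('m')(-6, 3), 74), 2) = Pow(Add(Add(-24, Mul(6, 3)), 74), 2) = Pow(Add(Add(-24, 18), 74), 2) = Pow(Add(-6, 74), 2) = Pow(68, 2) = 4624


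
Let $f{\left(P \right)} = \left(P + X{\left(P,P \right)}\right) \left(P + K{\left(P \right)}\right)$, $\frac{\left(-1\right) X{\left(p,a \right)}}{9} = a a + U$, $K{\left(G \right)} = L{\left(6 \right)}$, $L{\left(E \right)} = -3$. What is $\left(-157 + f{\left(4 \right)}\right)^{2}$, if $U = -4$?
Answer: $68121$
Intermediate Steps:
$K{\left(G \right)} = -3$
$X{\left(p,a \right)} = 36 - 9 a^{2}$ ($X{\left(p,a \right)} = - 9 \left(a a - 4\right) = - 9 \left(a^{2} - 4\right) = - 9 \left(-4 + a^{2}\right) = 36 - 9 a^{2}$)
$f{\left(P \right)} = \left(-3 + P\right) \left(36 + P - 9 P^{2}\right)$ ($f{\left(P \right)} = \left(P - \left(-36 + 9 P^{2}\right)\right) \left(P - 3\right) = \left(36 + P - 9 P^{2}\right) \left(-3 + P\right) = \left(-3 + P\right) \left(36 + P - 9 P^{2}\right)$)
$\left(-157 + f{\left(4 \right)}\right)^{2} = \left(-157 + \left(-108 - 9 \cdot 4^{3} + 28 \cdot 4^{2} + 33 \cdot 4\right)\right)^{2} = \left(-157 + \left(-108 - 576 + 28 \cdot 16 + 132\right)\right)^{2} = \left(-157 + \left(-108 - 576 + 448 + 132\right)\right)^{2} = \left(-157 - 104\right)^{2} = \left(-261\right)^{2} = 68121$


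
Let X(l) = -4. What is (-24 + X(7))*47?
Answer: -1316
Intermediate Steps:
(-24 + X(7))*47 = (-24 - 4)*47 = -28*47 = -1316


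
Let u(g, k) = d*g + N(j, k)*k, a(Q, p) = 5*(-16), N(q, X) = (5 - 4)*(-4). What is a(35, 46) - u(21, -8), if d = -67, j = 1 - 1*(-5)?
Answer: 1295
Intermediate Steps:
j = 6 (j = 1 + 5 = 6)
N(q, X) = -4 (N(q, X) = 1*(-4) = -4)
a(Q, p) = -80
u(g, k) = -67*g - 4*k
a(35, 46) - u(21, -8) = -80 - (-67*21 - 4*(-8)) = -80 - (-1407 + 32) = -80 - 1*(-1375) = -80 + 1375 = 1295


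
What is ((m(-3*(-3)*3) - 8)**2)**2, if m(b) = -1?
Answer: 6561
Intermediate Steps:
((m(-3*(-3)*3) - 8)**2)**2 = ((-1 - 8)**2)**2 = ((-9)**2)**2 = 81**2 = 6561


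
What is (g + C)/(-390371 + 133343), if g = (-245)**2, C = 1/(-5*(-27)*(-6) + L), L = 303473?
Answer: -1513945548/6482738797 ≈ -0.23353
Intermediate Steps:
C = 1/302663 (C = 1/(-5*(-27)*(-6) + 303473) = 1/(135*(-6) + 303473) = 1/(-810 + 303473) = 1/302663 ≈ 3.3040e-6)
g = 60025
(g + C)/(-390371 + 133343) = (60025 + 1/302663)/(-390371 + 133343) = (18167346576/302663)/(-257028) = (18167346576/302663)*(-1/257028) = -1513945548/6482738797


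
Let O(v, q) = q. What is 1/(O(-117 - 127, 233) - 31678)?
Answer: -1/31445 ≈ -3.1802e-5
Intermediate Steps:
1/(O(-117 - 127, 233) - 31678) = 1/(233 - 31678) = 1/(-31445) = -1/31445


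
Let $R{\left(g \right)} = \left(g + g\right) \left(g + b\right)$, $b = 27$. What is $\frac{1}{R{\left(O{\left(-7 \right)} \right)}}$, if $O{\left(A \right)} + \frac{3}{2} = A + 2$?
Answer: $- \frac{2}{533} \approx -0.0037523$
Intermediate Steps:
$O{\left(A \right)} = \frac{1}{2} + A$ ($O{\left(A \right)} = - \frac{3}{2} + \left(A + 2\right) = - \frac{3}{2} + \left(2 + A\right) = \frac{1}{2} + A$)
$R{\left(g \right)} = 2 g \left(27 + g\right)$ ($R{\left(g \right)} = \left(g + g\right) \left(g + 27\right) = 2 g \left(27 + g\right)$)
$\frac{1}{R{\left(O{\left(-7 \right)} \right)}} = \frac{1}{2 \left(\frac{1}{2} - 7\right) \left(27 + \left(\frac{1}{2} - 7\right)\right)} = \frac{1}{2 \left(- \frac{13}{2}\right) \left(27 - \frac{13}{2}\right)} = \frac{1}{2 \left(- \frac{13}{2}\right) \frac{41}{2}} = \frac{1}{- \frac{533}{2}} = - \frac{2}{533}$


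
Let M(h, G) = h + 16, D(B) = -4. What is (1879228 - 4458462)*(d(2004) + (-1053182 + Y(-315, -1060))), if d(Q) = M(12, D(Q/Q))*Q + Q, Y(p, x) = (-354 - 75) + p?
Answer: 2568427009540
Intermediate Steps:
Y(p, x) = -429 + p
M(h, G) = 16 + h
d(Q) = 29*Q (d(Q) = (16 + 12)*Q + Q = 28*Q + Q = 29*Q)
(1879228 - 4458462)*(d(2004) + (-1053182 + Y(-315, -1060))) = (1879228 - 4458462)*(29*2004 + (-1053182 + (-429 - 315))) = -2579234*(58116 + (-1053182 - 744)) = -2579234*(58116 - 1053926) = -2579234*(-995810) = 2568427009540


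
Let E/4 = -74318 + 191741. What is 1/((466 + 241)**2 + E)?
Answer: 1/969541 ≈ 1.0314e-6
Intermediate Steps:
E = 469692 (E = 4*(-74318 + 191741) = 4*117423 = 469692)
1/((466 + 241)**2 + E) = 1/((466 + 241)**2 + 469692) = 1/(707**2 + 469692) = 1/(499849 + 469692) = 1/969541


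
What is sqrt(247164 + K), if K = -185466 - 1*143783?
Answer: I*sqrt(82085) ≈ 286.5*I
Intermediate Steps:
K = -329249 (K = -185466 - 143783 = -329249)
sqrt(247164 + K) = sqrt(247164 - 329249) = sqrt(-82085) = I*sqrt(82085)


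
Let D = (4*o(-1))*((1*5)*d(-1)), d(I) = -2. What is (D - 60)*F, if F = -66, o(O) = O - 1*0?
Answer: 1320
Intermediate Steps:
o(O) = O (o(O) = O + 0 = O)
D = 40 (D = (4*(-1))*((1*5)*(-2)) = -20*(-2) = -4*(-10) = 40)
(D - 60)*F = (40 - 60)*(-66) = -20*(-66) = 1320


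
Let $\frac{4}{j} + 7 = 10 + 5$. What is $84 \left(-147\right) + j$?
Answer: $- \frac{24695}{2} \approx -12348.0$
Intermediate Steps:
$j = \frac{1}{2}$ ($j = \frac{4}{-7 + \left(10 + 5\right)} = \frac{4}{-7 + 15} = \frac{4}{8} = 4 \cdot \frac{1}{8} = \frac{1}{2} \approx 0.5$)
$84 \left(-147\right) + j = 84 \left(-147\right) + \frac{1}{2} = -12348 + \frac{1}{2} = - \frac{24695}{2}$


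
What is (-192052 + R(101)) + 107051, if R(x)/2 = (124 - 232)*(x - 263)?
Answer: -50009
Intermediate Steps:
R(x) = 56808 - 216*x (R(x) = 2*((124 - 232)*(x - 263)) = 2*(-108*(-263 + x)) = 2*(28404 - 108*x) = 56808 - 216*x)
(-192052 + R(101)) + 107051 = (-192052 + (56808 - 216*101)) + 107051 = (-192052 + (56808 - 21816)) + 107051 = (-192052 + 34992) + 107051 = -157060 + 107051 = -50009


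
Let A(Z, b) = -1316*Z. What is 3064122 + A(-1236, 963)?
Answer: 4690698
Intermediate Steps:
3064122 + A(-1236, 963) = 3064122 - 1316*(-1236) = 3064122 + 1626576 = 4690698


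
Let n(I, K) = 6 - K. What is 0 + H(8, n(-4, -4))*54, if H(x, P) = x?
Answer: 432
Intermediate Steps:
0 + H(8, n(-4, -4))*54 = 0 + 8*54 = 0 + 432 = 432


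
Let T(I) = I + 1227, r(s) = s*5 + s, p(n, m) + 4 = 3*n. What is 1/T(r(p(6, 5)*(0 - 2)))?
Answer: 1/1059 ≈ 0.00094429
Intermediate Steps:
p(n, m) = -4 + 3*n
r(s) = 6*s (r(s) = 5*s + s = 6*s)
T(I) = 1227 + I
1/T(r(p(6, 5)*(0 - 2))) = 1/(1227 + 6*((-4 + 3*6)*(0 - 2))) = 1/(1227 + 6*((-4 + 18)*(-2))) = 1/(1227 + 6*(14*(-2))) = 1/(1227 + 6*(-28)) = 1/(1227 - 168) = 1/1059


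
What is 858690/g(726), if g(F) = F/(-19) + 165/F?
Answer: -358932420/15877 ≈ -22607.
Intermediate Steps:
g(F) = 165/F - F/19 (g(F) = F*(-1/19) + 165/F = -F/19 + 165/F = 165/F - F/19)
858690/g(726) = 858690/(165/726 - 1/19*726) = 858690/(165*(1/726) - 726/19) = 858690/(5/22 - 726/19) = 858690/(-15877/418) = 858690*(-418/15877) = -358932420/15877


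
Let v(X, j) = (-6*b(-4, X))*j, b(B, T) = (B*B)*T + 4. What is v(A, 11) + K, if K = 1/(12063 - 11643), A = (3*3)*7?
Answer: -28052639/420 ≈ -66792.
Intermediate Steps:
A = 63 (A = 9*7 = 63)
b(B, T) = 4 + T*B² (b(B, T) = B²*T + 4 = T*B² + 4 = 4 + T*B²)
K = 1/420 ≈ 0.0023810
v(X, j) = j*(-24 - 96*X) (v(X, j) = (-6*(4 + X*(-4)²))*j = (-6*(4 + X*16))*j = (-6*(4 + 16*X))*j = (-24 - 96*X)*j = j*(-24 - 96*X))
v(A, 11) + K = -24*11*(1 + 4*63) + 1/420 = -24*11*(1 + 252) + 1/420 = -24*11*253 + 1/420 = -66792 + 1/420 = -28052639/420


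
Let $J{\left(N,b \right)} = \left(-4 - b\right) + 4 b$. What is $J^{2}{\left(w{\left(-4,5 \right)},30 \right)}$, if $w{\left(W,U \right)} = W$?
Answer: $7396$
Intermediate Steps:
$J{\left(N,b \right)} = -4 + 3 b$
$J^{2}{\left(w{\left(-4,5 \right)},30 \right)} = \left(-4 + 3 \cdot 30\right)^{2} = \left(-4 + 90\right)^{2} = 86^{2} = 7396$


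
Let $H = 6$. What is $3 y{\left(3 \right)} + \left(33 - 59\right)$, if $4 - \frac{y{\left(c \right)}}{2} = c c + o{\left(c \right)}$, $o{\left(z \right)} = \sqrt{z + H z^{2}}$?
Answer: $-56 - 6 \sqrt{57} \approx -101.3$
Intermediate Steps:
$o{\left(z \right)} = \sqrt{z + 6 z^{2}}$
$y{\left(c \right)} = 8 - 2 c^{2} - 2 \sqrt{c \left(1 + 6 c\right)}$ ($y{\left(c \right)} = 8 - 2 \left(c c + \sqrt{c \left(1 + 6 c\right)}\right) = 8 - 2 \left(c^{2} + \sqrt{c \left(1 + 6 c\right)}\right) = 8 - \left(2 c^{2} + 2 \sqrt{c \left(1 + 6 c\right)}\right) = 8 - 2 c^{2} - 2 \sqrt{c \left(1 + 6 c\right)}$)
$3 y{\left(3 \right)} + \left(33 - 59\right) = 3 \left(8 - 2 \cdot 3^{2} - 2 \sqrt{3 \left(1 + 6 \cdot 3\right)}\right) + \left(33 - 59\right) = 3 \left(8 - 18 - 2 \sqrt{3 \left(1 + 18\right)}\right) + \left(33 - 59\right) = 3 \left(8 - 18 - 2 \sqrt{3 \cdot 19}\right) - 26 = 3 \left(8 - 18 - 2 \sqrt{57}\right) - 26 = 3 \left(-10 - 2 \sqrt{57}\right) - 26 = \left(-30 - 6 \sqrt{57}\right) - 26 = -56 - 6 \sqrt{57}$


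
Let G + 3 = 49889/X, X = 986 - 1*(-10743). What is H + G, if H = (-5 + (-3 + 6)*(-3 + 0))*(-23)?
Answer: 3791440/11729 ≈ 323.25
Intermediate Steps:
X = 11729 (X = 986 + 10743 = 11729)
G = 14702/11729 (G = -3 + 49889/11729 = 14702/11729 ≈ 1.2535)
H = 322 (H = (-5 + 3*(-3))*(-23) = (-5 - 9)*(-23) = -14*(-23) = 322)
H + G = 322 + 14702/11729 = 3791440/11729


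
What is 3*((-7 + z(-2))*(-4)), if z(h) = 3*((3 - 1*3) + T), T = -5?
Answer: 264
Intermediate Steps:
z(h) = -15 (z(h) = 3*((3 - 1*3) - 5) = 3*((3 - 3) - 5) = 3*(0 - 5) = 3*(-5) = -15)
3*((-7 + z(-2))*(-4)) = 3*((-7 - 15)*(-4)) = 3*(-22*(-4)) = 3*88 = 264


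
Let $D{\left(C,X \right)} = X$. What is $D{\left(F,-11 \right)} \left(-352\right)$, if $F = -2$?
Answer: $3872$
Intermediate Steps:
$D{\left(F,-11 \right)} \left(-352\right) = \left(-11\right) \left(-352\right) = 3872$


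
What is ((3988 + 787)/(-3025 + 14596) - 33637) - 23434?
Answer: -660363766/11571 ≈ -57071.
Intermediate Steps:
((3988 + 787)/(-3025 + 14596) - 33637) - 23434 = (4775/11571 - 33637) - 23434 = -389208952/11571 - 23434 = -660363766/11571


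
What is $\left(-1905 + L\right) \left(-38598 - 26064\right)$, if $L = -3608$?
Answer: $356481606$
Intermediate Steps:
$\left(-1905 + L\right) \left(-38598 - 26064\right) = \left(-1905 - 3608\right) \left(-38598 - 26064\right) = \left(-5513\right) \left(-64662\right) = 356481606$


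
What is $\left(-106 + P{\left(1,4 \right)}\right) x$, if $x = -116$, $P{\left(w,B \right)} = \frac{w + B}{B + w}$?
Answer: $12180$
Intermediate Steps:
$P{\left(w,B \right)} = 1$ ($P{\left(w,B \right)} = \frac{B + w}{B + w} = 1$)
$\left(-106 + P{\left(1,4 \right)}\right) x = \left(-106 + 1\right) \left(-116\right) = \left(-105\right) \left(-116\right) = 12180$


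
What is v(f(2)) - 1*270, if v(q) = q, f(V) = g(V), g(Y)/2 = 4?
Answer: -262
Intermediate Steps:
g(Y) = 8 (g(Y) = 2*4 = 8)
f(V) = 8
v(f(2)) - 1*270 = 8 - 1*270 = 8 - 270 = -262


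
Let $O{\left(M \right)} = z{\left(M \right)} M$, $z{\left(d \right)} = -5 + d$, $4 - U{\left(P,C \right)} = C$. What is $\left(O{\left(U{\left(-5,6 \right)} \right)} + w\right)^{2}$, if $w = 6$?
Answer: $400$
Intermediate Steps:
$U{\left(P,C \right)} = 4 - C$
$O{\left(M \right)} = M \left(-5 + M\right)$ ($O{\left(M \right)} = \left(-5 + M\right) M = M \left(-5 + M\right)$)
$\left(O{\left(U{\left(-5,6 \right)} \right)} + w\right)^{2} = \left(\left(4 - 6\right) \left(-5 + \left(4 - 6\right)\right) + 6\right)^{2} = \left(- 2 \left(-5 - 2\right) + 6\right)^{2} = \left(\left(-2\right) \left(-7\right) + 6\right)^{2} = \left(14 + 6\right)^{2} = 20^{2} = 400$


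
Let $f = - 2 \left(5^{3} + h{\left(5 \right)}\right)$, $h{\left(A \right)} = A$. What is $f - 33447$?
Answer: $-33707$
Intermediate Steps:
$f = -260$ ($f = - 2 \left(5^{3} + 5\right) = - 2 \left(125 + 5\right) = \left(-2\right) 130 = -260$)
$f - 33447 = -260 - 33447 = -33707$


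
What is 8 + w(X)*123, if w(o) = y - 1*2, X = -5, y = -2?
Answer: -484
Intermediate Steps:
w(o) = -4 (w(o) = -2 - 1*2 = -2 - 2 = -4)
8 + w(X)*123 = 8 - 4*123 = 8 - 492 = -484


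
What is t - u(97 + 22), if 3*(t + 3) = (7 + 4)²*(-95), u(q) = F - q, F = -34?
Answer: -11045/3 ≈ -3681.7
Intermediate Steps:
u(q) = -34 - q
t = -11504/3 (t = -3 + ((7 + 4)²*(-95))/3 = -3 + (11²*(-95))/3 = -3 + (121*(-95))/3 = -3 + (⅓)*(-11495) = -3 - 11495/3 = -11504/3 ≈ -3834.7)
t - u(97 + 22) = -11504/3 - (-34 - (97 + 22)) = -11504/3 - (-34 - 1*119) = -11504/3 - (-34 - 119) = -11504/3 - 1*(-153) = -11504/3 + 153 = -11045/3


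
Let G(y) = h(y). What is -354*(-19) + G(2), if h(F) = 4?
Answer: 6730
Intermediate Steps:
G(y) = 4
-354*(-19) + G(2) = -354*(-19) + 4 = -118*(-57) + 4 = 6726 + 4 = 6730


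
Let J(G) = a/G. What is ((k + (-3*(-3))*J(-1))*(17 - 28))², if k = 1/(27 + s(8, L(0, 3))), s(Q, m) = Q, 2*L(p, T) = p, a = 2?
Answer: 47872561/1225 ≈ 39080.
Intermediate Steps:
J(G) = 2/G
L(p, T) = p/2
k = 1/35 (k = 1/(27 + 8) = 1/35 ≈ 0.028571)
((k + (-3*(-3))*J(-1))*(17 - 28))² = ((1/35 + (-3*(-3))*(2/(-1)))*(17 - 28))² = ((1/35 + 9*(2*(-1)))*(-11))² = ((1/35 + 9*(-2))*(-11))² = ((1/35 - 18)*(-11))² = (-629/35*(-11))² = (6919/35)² = 47872561/1225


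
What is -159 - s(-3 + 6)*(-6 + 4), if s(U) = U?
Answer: -153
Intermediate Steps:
-159 - s(-3 + 6)*(-6 + 4) = -159 - (-3 + 6)*(-6 + 4) = -159 - 3*(-2) = -159 - 1*(-6) = -159 + 6 = -153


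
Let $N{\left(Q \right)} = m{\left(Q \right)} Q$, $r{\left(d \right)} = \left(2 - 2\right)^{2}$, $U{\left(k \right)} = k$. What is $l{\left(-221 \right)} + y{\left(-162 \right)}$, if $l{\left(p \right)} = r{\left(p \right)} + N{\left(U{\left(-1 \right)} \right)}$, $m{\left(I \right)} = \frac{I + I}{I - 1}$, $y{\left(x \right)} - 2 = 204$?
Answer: $205$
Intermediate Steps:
$y{\left(x \right)} = 206$ ($y{\left(x \right)} = 2 + 204 = 206$)
$r{\left(d \right)} = 0$ ($r{\left(d \right)} = 0^{2} = 0$)
$m{\left(I \right)} = \frac{2 I}{-1 + I}$
$N{\left(Q \right)} = \frac{2 Q^{2}}{-1 + Q}$ ($N{\left(Q \right)} = \frac{2 Q}{-1 + Q} Q = \frac{2 Q^{2}}{-1 + Q}$)
$l{\left(p \right)} = -1$ ($l{\left(p \right)} = 0 + \frac{2 \left(-1\right)^{2}}{-1 - 1} = 0 + 2 \cdot 1 \frac{1}{-2} = 0 + 2 \cdot 1 \left(- \frac{1}{2}\right) = 0 - 1 = -1$)
$l{\left(-221 \right)} + y{\left(-162 \right)} = -1 + 206 = 205$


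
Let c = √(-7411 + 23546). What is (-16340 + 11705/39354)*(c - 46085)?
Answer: 29634159905675/39354 - 643032655*√16135/39354 ≈ 7.5094e+8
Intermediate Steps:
c = √16135 ≈ 127.02
(-16340 + 11705/39354)*(c - 46085) = (-16340 + 11705/39354)*(√16135 - 46085) = (-16340 + 11705*(1/39354))*(-46085 + √16135) = (-16340 + 11705/39354)*(-46085 + √16135) = -643032655*(-46085 + √16135)/39354 = 29634159905675/39354 - 643032655*√16135/39354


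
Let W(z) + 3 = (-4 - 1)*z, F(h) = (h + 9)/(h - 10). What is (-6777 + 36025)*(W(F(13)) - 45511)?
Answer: -3996797696/3 ≈ -1.3323e+9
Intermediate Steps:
F(h) = (9 + h)/(-10 + h)
W(z) = -3 - 5*z (W(z) = -3 + (-4 - 1)*z = -3 - 5*z)
(-6777 + 36025)*(W(F(13)) - 45511) = (-6777 + 36025)*((-3 - 5*(9 + 13)/(-10 + 13)) - 45511) = 29248*((-3 - 5*22/3) - 45511) = 29248*((-3 - 110/3) - 45511) = 29248*(-119/3 - 45511) = 29248*(-136652/3) = -3996797696/3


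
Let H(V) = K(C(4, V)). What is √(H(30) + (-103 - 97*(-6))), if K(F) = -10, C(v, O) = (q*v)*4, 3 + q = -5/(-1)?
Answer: √469 ≈ 21.656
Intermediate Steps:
q = 2 (q = -3 - 5/(-1) = -3 - 5*(-1) = -3 + 5 = 2)
C(v, O) = 8*v (C(v, O) = (2*v)*4 = 8*v)
H(V) = -10
√(H(30) + (-103 - 97*(-6))) = √(-10 + (-103 - 97*(-6))) = √(-10 + (-103 + 582)) = √(-10 + 479) = √469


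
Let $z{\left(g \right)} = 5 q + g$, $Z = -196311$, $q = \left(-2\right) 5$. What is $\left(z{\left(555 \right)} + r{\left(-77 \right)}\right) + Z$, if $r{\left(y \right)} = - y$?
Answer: $-195729$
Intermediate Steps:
$q = -10$
$z{\left(g \right)} = -50 + g$ ($z{\left(g \right)} = 5 \left(-10\right) + g = -50 + g$)
$\left(z{\left(555 \right)} + r{\left(-77 \right)}\right) + Z = \left(\left(-50 + 555\right) - -77\right) - 196311 = \left(505 + 77\right) - 196311 = 582 - 196311 = -195729$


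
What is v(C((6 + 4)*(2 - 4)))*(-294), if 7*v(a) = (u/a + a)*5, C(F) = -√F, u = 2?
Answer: 378*I*√5 ≈ 845.23*I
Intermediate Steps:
v(a) = 5*a/7 + 10/(7*a) (v(a) = ((2/a + a)*5)/7 = ((a + 2/a)*5)/7 = (5*a + 10/a)/7 = 5*a/7 + 10/(7*a))
v(C((6 + 4)*(2 - 4)))*(-294) = (5*(2 + (-√((6 + 4)*(2 - 4)))²)/(7*((-√((6 + 4)*(2 - 4))))))*(-294) = (5*(2 + (-√(10*(-2)))²)/(7*((-√(10*(-2))))))*(-294) = (5*(2 + (-√(-20))²)/(7*((-√(-20)))))*(-294) = (5*(2 + (-2*I*√5)²)/(7*((-2*I*√5))))*(-294) = (5*(I*√5/10)*(2 - 20)/7)*(-294) = ((5/7)*(I*√5/10)*(-18))*(-294) = -9*I*√5/7*(-294) = 378*I*√5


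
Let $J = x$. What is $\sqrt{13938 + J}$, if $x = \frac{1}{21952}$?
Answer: $\frac{\sqrt{2141768839}}{392} \approx 118.06$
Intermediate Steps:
$x = \frac{1}{21952} \approx 4.5554 \cdot 10^{-5}$
$J = \frac{1}{21952} \approx 4.5554 \cdot 10^{-5}$
$\sqrt{13938 + J} = \sqrt{13938 + \frac{1}{21952}} = \sqrt{\frac{305966977}{21952}} = \frac{\sqrt{2141768839}}{392}$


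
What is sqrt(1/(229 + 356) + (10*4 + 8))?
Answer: sqrt(1825265)/195 ≈ 6.9283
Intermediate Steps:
sqrt(1/(229 + 356) + (10*4 + 8)) = sqrt(1/585 + (40 + 8)) = sqrt(1/585 + 48) = sqrt(28081/585) = sqrt(1825265)/195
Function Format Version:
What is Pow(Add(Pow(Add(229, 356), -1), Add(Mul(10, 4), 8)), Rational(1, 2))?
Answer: Mul(Rational(1, 195), Pow(1825265, Rational(1, 2))) ≈ 6.9283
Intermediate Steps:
Pow(Add(Pow(Add(229, 356), -1), Add(Mul(10, 4), 8)), Rational(1, 2)) = Pow(Add(Pow(585, -1), Add(40, 8)), Rational(1, 2)) = Pow(Add(Rational(1, 585), 48), Rational(1, 2)) = Pow(Rational(28081, 585), Rational(1, 2)) = Mul(Rational(1, 195), Pow(1825265, Rational(1, 2)))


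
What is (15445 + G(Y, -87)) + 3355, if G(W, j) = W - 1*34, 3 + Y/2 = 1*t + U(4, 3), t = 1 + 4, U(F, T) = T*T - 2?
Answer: 18784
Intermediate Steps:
U(F, T) = -2 + T² (U(F, T) = T² - 2 = -2 + T²)
t = 5
Y = 18 (Y = -6 + 2*(1*5 + (-2 + 3²)) = -6 + 2*(5 + (-2 + 9)) = -6 + 2*(5 + 7) = -6 + 2*12 = -6 + 24 = 18)
G(W, j) = -34 + W (G(W, j) = W - 34 = -34 + W)
(15445 + G(Y, -87)) + 3355 = (15445 + (-34 + 18)) + 3355 = (15445 - 16) + 3355 = 15429 + 3355 = 18784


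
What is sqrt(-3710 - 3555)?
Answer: I*sqrt(7265) ≈ 85.235*I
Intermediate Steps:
sqrt(-3710 - 3555) = sqrt(-7265) = I*sqrt(7265)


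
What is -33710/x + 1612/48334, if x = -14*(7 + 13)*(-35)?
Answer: -6205929/1821820 ≈ -3.4064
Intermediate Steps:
x = 9800 (x = -14*20*(-35) = -280*(-35) = 9800)
-33710/x + 1612/48334 = -33710/9800 + 1612/48334 = -33710*1/9800 + 1612*(1/48334) = -3371/980 + 62/1859 = -6205929/1821820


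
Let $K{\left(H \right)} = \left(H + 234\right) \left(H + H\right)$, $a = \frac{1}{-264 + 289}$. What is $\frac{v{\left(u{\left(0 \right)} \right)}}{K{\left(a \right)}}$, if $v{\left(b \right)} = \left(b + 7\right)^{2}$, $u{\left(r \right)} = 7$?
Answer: $\frac{61250}{5851} \approx 10.468$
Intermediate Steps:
$a = \frac{1}{25} \approx 0.04$
$K{\left(H \right)} = 2 H \left(234 + H\right)$ ($K{\left(H \right)} = \left(234 + H\right) 2 H = 2 H \left(234 + H\right)$)
$v{\left(b \right)} = \left(7 + b\right)^{2}$
$\frac{v{\left(u{\left(0 \right)} \right)}}{K{\left(a \right)}} = \frac{\left(7 + 7\right)^{2}}{2 \cdot \frac{1}{25} \left(234 + \frac{1}{25}\right)} = \frac{14^{2}}{2 \cdot \frac{1}{25} \cdot \frac{5851}{25}} = \frac{196}{\frac{11702}{625}} = 196 \cdot \frac{625}{11702} = \frac{61250}{5851}$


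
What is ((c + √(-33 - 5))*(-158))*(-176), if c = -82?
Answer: -2280256 + 27808*I*√38 ≈ -2.2803e+6 + 1.7142e+5*I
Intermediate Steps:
((c + √(-33 - 5))*(-158))*(-176) = ((-82 + √(-33 - 5))*(-158))*(-176) = ((-82 + √(-38))*(-158))*(-176) = ((-82 + I*√38)*(-158))*(-176) = (12956 - 158*I*√38)*(-176) = -2280256 + 27808*I*√38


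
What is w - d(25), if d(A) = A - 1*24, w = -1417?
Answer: -1418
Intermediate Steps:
d(A) = -24 + A (d(A) = A - 24 = -24 + A)
w - d(25) = -1417 - (-24 + 25) = -1417 - 1*1 = -1417 - 1 = -1418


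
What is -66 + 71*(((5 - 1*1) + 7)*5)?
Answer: 3839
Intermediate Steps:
-66 + 71*(((5 - 1*1) + 7)*5) = -66 + 71*(((5 - 1) + 7)*5) = -66 + 71*((4 + 7)*5) = -66 + 71*(11*5) = -66 + 71*55 = -66 + 3905 = 3839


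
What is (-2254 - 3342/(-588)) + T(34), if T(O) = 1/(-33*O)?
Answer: -61803992/27489 ≈ -2248.3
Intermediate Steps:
T(O) = -1/(33*O)
(-2254 - 3342/(-588)) + T(34) = (-2254 - 3342/(-588)) - 1/33/34 = (-2254 - 3342*(-1/588)) - 1/33*1/34 = (-2254 + 557/98) - 1/1122 = -220335/98 - 1/1122 = -61803992/27489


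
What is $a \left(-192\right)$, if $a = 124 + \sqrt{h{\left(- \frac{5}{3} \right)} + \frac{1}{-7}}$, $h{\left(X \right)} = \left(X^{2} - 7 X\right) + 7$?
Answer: $-23808 - \frac{64 \sqrt{9394}}{7} \approx -24694.0$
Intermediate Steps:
$h{\left(X \right)} = 7 + X^{2} - 7 X$
$a = 124 + \frac{\sqrt{9394}}{21}$ ($a = 124 + \sqrt{\left(7 + \left(- \frac{5}{3}\right)^{2} - 7 \left(- \frac{5}{3}\right)\right) + \frac{1}{-7}} = 124 + \sqrt{\left(7 + \left(\left(-5\right) \frac{1}{3}\right)^{2} - 7 \left(\left(-5\right) \frac{1}{3}\right)\right) - \frac{1}{7}} = 124 + \sqrt{\left(7 + \left(- \frac{5}{3}\right)^{2} - - \frac{35}{3}\right) - \frac{1}{7}} = 124 + \sqrt{\left(7 + \frac{25}{9} + \frac{35}{3}\right) - \frac{1}{7}} = 124 + \sqrt{\frac{193}{9} - \frac{1}{7}} = 124 + \sqrt{\frac{1342}{63}} = 124 + \frac{\sqrt{9394}}{21} \approx 128.62$)
$a \left(-192\right) = \left(124 + \frac{\sqrt{9394}}{21}\right) \left(-192\right) = -23808 - \frac{64 \sqrt{9394}}{7}$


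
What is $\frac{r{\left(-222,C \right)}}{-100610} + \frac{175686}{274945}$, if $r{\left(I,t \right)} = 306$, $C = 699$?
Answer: $\frac{1759163529}{2766221645} \approx 0.63594$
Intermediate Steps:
$\frac{r{\left(-222,C \right)}}{-100610} + \frac{175686}{274945} = \frac{306}{-100610} + \frac{175686}{274945} = 306 \left(- \frac{1}{100610}\right) + 175686 \cdot \frac{1}{274945} = - \frac{153}{50305} + \frac{175686}{274945} = \frac{1759163529}{2766221645}$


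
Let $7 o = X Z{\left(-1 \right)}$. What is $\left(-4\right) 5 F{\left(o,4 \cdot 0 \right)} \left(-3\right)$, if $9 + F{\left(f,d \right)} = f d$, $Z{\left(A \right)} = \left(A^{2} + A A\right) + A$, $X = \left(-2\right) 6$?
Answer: $-540$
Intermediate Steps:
$X = -12$
$Z{\left(A \right)} = A + 2 A^{2}$ ($Z{\left(A \right)} = \left(A^{2} + A^{2}\right) + A = 2 A^{2} + A = A + 2 A^{2}$)
$o = - \frac{12}{7}$ ($o = \frac{\left(-12\right) \left(- (1 + 2 \left(-1\right))\right)}{7} = \frac{\left(-12\right) \left(- (1 - 2)\right)}{7} = \frac{\left(-12\right) \left(\left(-1\right) \left(-1\right)\right)}{7} = \frac{\left(-12\right) 1}{7} = \frac{1}{7} \left(-12\right) = - \frac{12}{7} \approx -1.7143$)
$F{\left(f,d \right)} = -9 + d f$ ($F{\left(f,d \right)} = -9 + f d = -9 + d f$)
$\left(-4\right) 5 F{\left(o,4 \cdot 0 \right)} \left(-3\right) = \left(-4\right) 5 \left(-9 + 4 \cdot 0 \left(- \frac{12}{7}\right)\right) \left(-3\right) = - 20 \left(-9 + 0 \left(- \frac{12}{7}\right)\right) \left(-3\right) = - 20 \left(-9 + 0\right) \left(-3\right) = \left(-20\right) \left(-9\right) \left(-3\right) = 180 \left(-3\right) = -540$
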